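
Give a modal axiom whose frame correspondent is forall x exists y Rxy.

This is seriality; the standard corresponding axiom is D: □p → ◇p.
Suppose □p→◇p is valid. At any x set V(p)=W. Then □p at x, so ◇p at x, so x has a successor.

□p → ◇p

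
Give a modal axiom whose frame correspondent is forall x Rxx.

This is reflexivity; the standard corresponding axiom is T: □q → q.
Suppose □q→q is valid. At any x set V(q)={w : Rxw}. Then □q holds at x, so q holds at x, i.e. Rxx.

□q → q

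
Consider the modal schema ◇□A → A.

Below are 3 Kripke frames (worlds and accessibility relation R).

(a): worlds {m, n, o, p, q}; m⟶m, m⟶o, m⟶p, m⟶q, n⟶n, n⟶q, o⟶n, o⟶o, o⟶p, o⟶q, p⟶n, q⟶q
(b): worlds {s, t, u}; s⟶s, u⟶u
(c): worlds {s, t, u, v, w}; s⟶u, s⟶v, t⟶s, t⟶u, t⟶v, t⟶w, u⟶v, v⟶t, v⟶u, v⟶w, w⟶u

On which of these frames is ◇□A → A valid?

The schema corresponds to symmetry: ∀x ∀y (Rxy → Ryx).
(a): fails — Ron but not Rno.
(b): ✓.
(c): fails — Rwu but not Ruw.

(b)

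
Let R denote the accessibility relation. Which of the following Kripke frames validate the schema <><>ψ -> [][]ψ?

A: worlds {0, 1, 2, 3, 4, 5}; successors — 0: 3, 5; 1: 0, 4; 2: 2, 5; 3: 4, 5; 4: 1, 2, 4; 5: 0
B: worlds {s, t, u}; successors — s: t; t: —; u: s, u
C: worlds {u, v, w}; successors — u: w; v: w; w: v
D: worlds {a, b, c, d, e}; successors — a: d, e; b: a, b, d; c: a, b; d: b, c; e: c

This is the axiom for a generalized confluence (Geach) condition; its first-order frame correspondent is forall x forall y forall z ((x R^2 y & x R^2 z) -> exists w (y = w & z = w)).
A: fails — 0R²0, 0R²4 but 0 ≠ 4.
B: fails — uR²s, uR²t but s ≠ t.
C: holds.
D: fails — aR²b, aR²c but b ≠ c.
Valid on: C.

C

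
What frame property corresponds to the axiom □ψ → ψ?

Suppose □ψ→ψ is valid. At any x set V(ψ)={w : Rxw}. Then □ψ holds at x, so ψ holds at x, i.e. Rxx.

reflexivity: ∀x Rxx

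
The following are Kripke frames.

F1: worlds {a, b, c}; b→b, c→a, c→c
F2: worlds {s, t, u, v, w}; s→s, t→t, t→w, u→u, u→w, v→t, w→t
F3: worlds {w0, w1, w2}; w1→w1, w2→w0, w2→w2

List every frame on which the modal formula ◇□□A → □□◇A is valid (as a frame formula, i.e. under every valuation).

This is the axiom for a generalized confluence (Geach) condition; its first-order frame correspondent is ∀x ∀y ∀z ((xRy ∧ xR²z) → ∃w (yR²w ∧ zRw)).
F1: fails — cRa, cR²a but no w with aR²w and aRw.
F2: condition met.
F3: fails — w2Rw0, w2R²w0 but no w with w0R²w and w0Rw.
Valid on: F2.

F2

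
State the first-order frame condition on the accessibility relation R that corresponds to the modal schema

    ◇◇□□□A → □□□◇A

This is a Sahlqvist (Geach-type) schema ◇^2□^3A → □^3◇^1A.
Minimal-valuation argument: fix x; take any y with xR^2y and any z with xR^3z. Set V(A) to the set of worlds R-reachable from y in exactly 3 steps. Then □^3A holds at y, so the antecedent holds at x; validity forces ◇^1A at z, giving a w with zR^1w and yR^3w.
First-order correspondent: ∀x ∀y ∀z ((xR²y ∧ xR³z) → ∃w (yR³w ∧ zRw)).

∀x ∀y ∀z ((xR²y ∧ xR³z) → ∃w (yR³w ∧ zRw))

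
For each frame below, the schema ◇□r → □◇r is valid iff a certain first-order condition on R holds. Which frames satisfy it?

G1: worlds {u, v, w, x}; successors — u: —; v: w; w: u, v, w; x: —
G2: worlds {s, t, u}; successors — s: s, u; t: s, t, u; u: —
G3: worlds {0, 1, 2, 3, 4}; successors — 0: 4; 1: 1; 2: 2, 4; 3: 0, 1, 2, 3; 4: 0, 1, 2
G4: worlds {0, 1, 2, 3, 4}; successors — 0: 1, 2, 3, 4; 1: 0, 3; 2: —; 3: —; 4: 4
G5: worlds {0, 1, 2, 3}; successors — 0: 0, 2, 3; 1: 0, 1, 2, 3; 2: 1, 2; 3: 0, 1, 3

This is the axiom for convergence; its first-order frame correspondent is ∀x ∀y ∀z (Rxy ∧ Rxz → ∃w (Ryw ∧ Rzw)).
G1: fails — Rww and Rwu but w and u have no common successor.
G2: fails — Rsu and Rsu but u and u have no common successor.
G3: fails — R32 and R31 but 2 and 1 have no common successor.
G4: fails — R02 and R02 but 2 and 2 have no common successor.
G5: holds.
Valid on: G5.

G5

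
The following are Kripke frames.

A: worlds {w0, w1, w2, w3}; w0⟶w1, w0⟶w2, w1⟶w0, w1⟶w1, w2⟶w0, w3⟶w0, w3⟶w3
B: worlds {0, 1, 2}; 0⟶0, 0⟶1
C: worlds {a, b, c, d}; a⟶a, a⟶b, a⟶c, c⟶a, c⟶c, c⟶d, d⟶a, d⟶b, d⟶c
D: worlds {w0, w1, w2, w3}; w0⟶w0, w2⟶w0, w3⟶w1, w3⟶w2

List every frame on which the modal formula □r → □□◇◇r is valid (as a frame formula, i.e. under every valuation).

none

This is the axiom for a generalized confluence (Geach) condition; its first-order frame correspondent is ∀x ∀z (xR²z → ∃w (xRw ∧ zR²w)).
A: fails — w2R²w2 but no w with w2Rw and w2R²w.
B: fails — 0R²1 but no w with 0Rw and 1R²w.
C: fails — aR²b but no w with aRw and bR²w.
D: fails — w3R²w0 but no w with w3Rw and w0R²w.
Valid on no frame.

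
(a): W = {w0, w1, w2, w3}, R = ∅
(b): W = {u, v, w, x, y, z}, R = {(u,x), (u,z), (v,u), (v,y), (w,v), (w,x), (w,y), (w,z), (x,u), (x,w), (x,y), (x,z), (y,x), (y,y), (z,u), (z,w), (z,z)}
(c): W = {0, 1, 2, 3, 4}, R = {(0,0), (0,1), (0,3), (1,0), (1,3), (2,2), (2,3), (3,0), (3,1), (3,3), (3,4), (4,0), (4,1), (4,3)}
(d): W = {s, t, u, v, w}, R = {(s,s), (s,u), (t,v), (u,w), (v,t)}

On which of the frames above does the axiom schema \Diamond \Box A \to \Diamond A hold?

The schema corresponds to a generalized confluence (Geach) condition: \forall x \forall y (xRy \to \exists w (yRw \wedge xRw)).
(a): holds.
(b): fails — vRu but no t with uRt and vRt.
(c): holds.
(d): fails — sRu but no w* with uRw* and sRw*.
Valid on: (a), (c).

(a), (c)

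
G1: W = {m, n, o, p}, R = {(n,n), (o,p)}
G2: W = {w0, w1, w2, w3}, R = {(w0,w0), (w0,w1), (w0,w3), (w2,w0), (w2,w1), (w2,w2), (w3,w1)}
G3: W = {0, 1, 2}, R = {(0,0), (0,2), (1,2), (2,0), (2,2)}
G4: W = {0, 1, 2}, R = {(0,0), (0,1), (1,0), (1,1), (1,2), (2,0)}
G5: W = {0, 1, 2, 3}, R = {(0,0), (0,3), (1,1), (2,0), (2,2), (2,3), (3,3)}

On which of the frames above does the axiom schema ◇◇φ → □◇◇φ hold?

G1, G3

Frame correspondent (Sahlqvist): ∀x ∀y ∀z ((xR²y ∧ xRz) → ∃w (y = w ∧ zR²w)) — i.e. a generalized confluence (Geach) condition.
G1: ✓.
G2: fails — w0R²w0, w0Rw1 but no w with w0=w and w1R²w.
G3: ✓.
G4: fails — 1R²2, 1R2 but no w with 2=w and 2R²w.
G5: fails — 0R²0, 0R3 but no w with 0=w and 3R²w.
Valid on: G1, G3.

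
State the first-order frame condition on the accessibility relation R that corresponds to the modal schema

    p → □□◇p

∀x ∀z (xR²z → ∃w (x = w ∧ zRw))

This is a Sahlqvist (Geach-type) schema ◇^0□^0p → □^2◇^1p.
First-order correspondent: ∀x ∀z (xR²z → ∃w (x = w ∧ zRw)).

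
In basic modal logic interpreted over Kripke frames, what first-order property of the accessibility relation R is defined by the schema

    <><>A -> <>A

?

transitivity

This is a form of the 4 axiom.
It corresponds to transitivity: forall x forall y forall z (Rxy & Ryz -> Rxz).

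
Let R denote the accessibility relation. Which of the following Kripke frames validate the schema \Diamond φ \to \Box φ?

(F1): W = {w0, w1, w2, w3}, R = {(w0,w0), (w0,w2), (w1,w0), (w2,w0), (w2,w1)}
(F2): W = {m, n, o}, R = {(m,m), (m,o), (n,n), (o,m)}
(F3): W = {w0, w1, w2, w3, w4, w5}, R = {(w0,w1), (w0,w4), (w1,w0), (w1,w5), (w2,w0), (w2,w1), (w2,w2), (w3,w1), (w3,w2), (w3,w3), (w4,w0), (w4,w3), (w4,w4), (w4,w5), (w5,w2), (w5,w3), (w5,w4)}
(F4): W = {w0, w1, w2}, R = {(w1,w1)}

(F4)

The schema corresponds to partial functionality: \forall x \forall y \forall z (Rxy \wedge Rxz \to y = z).
(F1): fails — w0 sees both w0 and w2.
(F2): fails — m sees both m and o.
(F3): fails — w0 sees both w1 and w4.
(F4): holds.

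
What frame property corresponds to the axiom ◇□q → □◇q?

convergence

This schema is the .2 axiom.
It corresponds to convergence: ∀x ∀y ∀z (Rxy ∧ Rxz → ∃w (Ryw ∧ Rzw)).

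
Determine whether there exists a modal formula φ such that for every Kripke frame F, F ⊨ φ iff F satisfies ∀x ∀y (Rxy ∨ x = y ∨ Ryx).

No

Modal frame validity is preserved under disjoint unions.
Take 4 disjoint single-world reflexive frames: each is trivially connected, but their disjoint union has 4 worlds with no edge between distinct components, so it is not connected.
So no modal formula (or set of formulas) defines exactly the connected frames.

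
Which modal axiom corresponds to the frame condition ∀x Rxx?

□q → q

The condition is reflexivity. The T schema □q → q defines it.
Suppose □q→q is valid. At any x set V(q)={w : Rxw}. Then □q holds at x, so q holds at x, i.e. Rxx.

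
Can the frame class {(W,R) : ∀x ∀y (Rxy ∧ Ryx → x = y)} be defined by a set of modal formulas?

Any modally definable frame class is closed under surjective bounded morphisms.
The 8-cycle (worlds 0,1,2,3,4,5,6,7 with 0→1→2→3→4→5→6→7→0) is antisymmetric. Sending even-indexed worlds to s and odd-indexed worlds to t is a surjective bounded morphism onto the two-world frame with s↔t, which is not antisymmetric.
Hence antisymmetry is not modally definable.

No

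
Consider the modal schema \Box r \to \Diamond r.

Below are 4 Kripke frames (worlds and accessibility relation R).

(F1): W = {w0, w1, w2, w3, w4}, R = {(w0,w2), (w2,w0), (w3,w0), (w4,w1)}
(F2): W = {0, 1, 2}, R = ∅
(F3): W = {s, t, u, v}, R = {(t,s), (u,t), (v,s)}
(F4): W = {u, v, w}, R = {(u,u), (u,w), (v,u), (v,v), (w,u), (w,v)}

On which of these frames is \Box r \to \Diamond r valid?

The schema corresponds to seriality: \forall x \exists y Rxy.
(F1): fails — world w1 has no successor.
(F2): fails — world 0 has no successor.
(F3): fails — world s has no successor.
(F4): ✓.

(F4)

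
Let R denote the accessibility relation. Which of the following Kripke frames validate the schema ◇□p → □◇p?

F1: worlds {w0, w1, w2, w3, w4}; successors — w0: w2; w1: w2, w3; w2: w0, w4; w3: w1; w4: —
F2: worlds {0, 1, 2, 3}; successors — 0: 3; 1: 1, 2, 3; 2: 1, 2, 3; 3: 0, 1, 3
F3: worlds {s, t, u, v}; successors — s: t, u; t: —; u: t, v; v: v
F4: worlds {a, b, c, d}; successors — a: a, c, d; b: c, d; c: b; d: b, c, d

The schema corresponds to convergence: ∀x ∀y ∀z (Rxy ∧ Rxz → ∃w (Ryw ∧ Rzw)).
F1: fails — Rw1w2 and Rw1w3 but w2 and w3 have no common successor.
F2: condition met.
F3: fails — Rsu and Rst but u and t have no common successor.
F4: fails — Raa and Rac but a and c have no common successor.

F2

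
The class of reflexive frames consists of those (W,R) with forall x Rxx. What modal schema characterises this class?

This is reflexivity; the standard corresponding axiom is T: □s → s.

□s → s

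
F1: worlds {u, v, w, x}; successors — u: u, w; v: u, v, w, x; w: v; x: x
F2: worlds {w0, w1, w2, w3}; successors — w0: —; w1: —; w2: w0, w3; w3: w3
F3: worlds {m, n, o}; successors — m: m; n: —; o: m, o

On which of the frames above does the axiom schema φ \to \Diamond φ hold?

none

Frame correspondent (Sahlqvist): \forall x \exists w (x = w \wedge xRw) — i.e. a generalized confluence (Geach) condition.
F1: fails — at w but no t with w=t and wRt.
F2: fails — at w0 but no w with w0=w and w0Rw.
F3: fails — at n but no w with n=w and nRw.
Valid on no frame.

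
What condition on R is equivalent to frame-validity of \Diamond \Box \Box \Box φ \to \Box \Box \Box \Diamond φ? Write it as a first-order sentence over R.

\forall x \forall y \forall z ((xRy \wedge x R^3 z) \to \exists w (y R^3 w \wedge zRw))

This is a Sahlqvist (Geach-type) schema ◇^1□^3φ → □^3◇^1φ.
Minimal-valuation argument: fix x; take any y with xR^1y and any z with xR^3z. Set V(φ) to the set of worlds R-reachable from y in exactly 3 steps. Then □^3φ holds at y, so the antecedent holds at x; validity forces ◇^1φ at z, giving a w with zR^1w and yR^3w.
First-order correspondent: \forall x \forall y \forall z ((xRy \wedge x R^3 z) \to \exists w (y R^3 w \wedge zRw)).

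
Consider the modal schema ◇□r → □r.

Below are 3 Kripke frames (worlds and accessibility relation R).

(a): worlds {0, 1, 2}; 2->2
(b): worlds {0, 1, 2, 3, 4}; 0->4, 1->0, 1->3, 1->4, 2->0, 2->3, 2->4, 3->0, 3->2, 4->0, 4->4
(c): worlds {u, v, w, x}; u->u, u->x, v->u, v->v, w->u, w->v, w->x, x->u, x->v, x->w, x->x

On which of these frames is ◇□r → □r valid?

The schema corresponds to the Euclidean property: ∀x ∀y ∀z (Rxy ∧ Rxz → Ryz).
(a): condition met.
(b): fails — R10 and R10 but not R00.
(c): fails — Rvu and Rvv but not Ruv.

(a)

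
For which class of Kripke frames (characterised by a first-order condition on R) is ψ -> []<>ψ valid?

Suppose ψ→□◇ψ is valid. Take Rxy and set V(ψ)={x}. Then ψ at x, so □◇ψ at x, so ◇ψ at y, so some z with Ryz has ψ; z=x, i.e. Ryx.

Symmetry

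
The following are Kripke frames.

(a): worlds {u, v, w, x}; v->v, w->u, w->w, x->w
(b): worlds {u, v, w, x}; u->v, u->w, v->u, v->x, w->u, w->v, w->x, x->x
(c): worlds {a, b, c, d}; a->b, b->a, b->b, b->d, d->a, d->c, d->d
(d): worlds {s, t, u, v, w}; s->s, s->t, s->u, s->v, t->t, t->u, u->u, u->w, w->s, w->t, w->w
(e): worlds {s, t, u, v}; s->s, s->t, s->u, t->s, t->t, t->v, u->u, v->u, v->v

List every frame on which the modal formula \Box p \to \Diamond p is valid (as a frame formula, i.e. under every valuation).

This is the axiom for seriality; its first-order frame correspondent is \forall x \exists y Rxy.
(a): fails — world u has no successor.
(b): satisfies the condition.
(c): fails — world c has no successor.
(d): fails — world v has no successor.
(e): satisfies the condition.

(b), (e)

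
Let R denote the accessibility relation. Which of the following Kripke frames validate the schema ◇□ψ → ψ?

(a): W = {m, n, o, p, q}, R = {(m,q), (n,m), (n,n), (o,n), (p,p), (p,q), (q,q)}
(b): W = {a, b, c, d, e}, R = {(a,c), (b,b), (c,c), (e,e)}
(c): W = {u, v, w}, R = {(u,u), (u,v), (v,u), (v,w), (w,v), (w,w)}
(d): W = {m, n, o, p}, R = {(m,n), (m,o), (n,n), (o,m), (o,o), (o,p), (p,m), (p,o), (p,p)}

(c)

The schema corresponds to a generalized confluence (Geach) condition: ∀x ∀y (xRy → ∃w (yRw ∧ x = w)).
(a): fails — mRq but no w with qRw and m=w.
(b): fails — aRc but no w with cRw and a=w.
(c): satisfies the condition.
(d): fails — mRn but no w with nRw and m=w.
Valid on: (c).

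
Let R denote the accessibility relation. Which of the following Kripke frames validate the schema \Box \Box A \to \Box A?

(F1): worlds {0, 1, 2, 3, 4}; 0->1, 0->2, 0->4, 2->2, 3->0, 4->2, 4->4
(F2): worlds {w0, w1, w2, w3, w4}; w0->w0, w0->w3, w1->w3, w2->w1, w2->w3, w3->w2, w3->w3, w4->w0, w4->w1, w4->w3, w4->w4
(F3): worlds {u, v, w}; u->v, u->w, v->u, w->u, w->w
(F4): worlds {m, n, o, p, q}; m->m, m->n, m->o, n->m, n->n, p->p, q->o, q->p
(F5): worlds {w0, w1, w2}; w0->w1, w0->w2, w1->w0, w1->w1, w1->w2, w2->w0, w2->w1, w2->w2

Frame correspondent (Sahlqvist): \forall x \forall y (Rxy \to \exists z (Rxz \wedge Rzy)) — i.e. density.
(F1): fails — R01 but no z with R0z and Rz1.
(F2): fails — Rw2w1 but no z with Rw2z and Rzw1.
(F3): fails — Ruv but no z with Ruz and Rzv.
(F4): fails — Rqo but no z with Rqz and Rzo.
(F5): condition met.
Valid on: (F5).

(F5)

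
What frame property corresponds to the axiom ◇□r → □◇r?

convergence

Suppose ◇□r→□◇r is valid. Take Rxy, Rxz and set V(r)={w : Ryw}. Then □r at y so ◇□r at x, so □◇r at x, so ◇r at z, giving w with Rzw and Ryw.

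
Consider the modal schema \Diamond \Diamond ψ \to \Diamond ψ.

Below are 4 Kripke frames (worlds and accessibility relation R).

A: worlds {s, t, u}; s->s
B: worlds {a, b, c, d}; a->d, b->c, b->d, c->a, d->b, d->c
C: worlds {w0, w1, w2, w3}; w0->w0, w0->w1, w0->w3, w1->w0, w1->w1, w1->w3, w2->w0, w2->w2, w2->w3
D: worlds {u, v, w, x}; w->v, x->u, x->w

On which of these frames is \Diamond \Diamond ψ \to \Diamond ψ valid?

A

Frame correspondent (Sahlqvist): \forall x \forall y \forall z (Rxy \wedge Ryz \to Rxz) — i.e. transitivity.
A: ✓.
B: fails — Rbc and Rca but not Rba.
C: fails — Rw2w0 and Rw0w1 but not Rw2w1.
D: fails — Rxw and Rwv but not Rxv.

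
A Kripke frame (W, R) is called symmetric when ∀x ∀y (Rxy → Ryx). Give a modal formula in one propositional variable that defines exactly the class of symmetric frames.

This is symmetry; the standard corresponding axiom is B: p → □◇p.
Suppose p→□◇p is valid. Take Rxy and set V(p)={x}. Then p at x, so □◇p at x, so ◇p at y, so some z with Ryz has p; z=x, i.e. Ryx.

p → □◇p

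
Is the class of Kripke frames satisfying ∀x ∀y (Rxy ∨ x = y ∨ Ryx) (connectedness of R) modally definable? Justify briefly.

Any modally definable frame class is closed under disjoint unions.
Take 4 disjoint single-world reflexive frames: each is trivially connected, but their disjoint union has 4 worlds with no edge between distinct components, so it is not connected.
So no modal formula (or set of formulas) defines exactly the connected frames.

Not definable by any modal formula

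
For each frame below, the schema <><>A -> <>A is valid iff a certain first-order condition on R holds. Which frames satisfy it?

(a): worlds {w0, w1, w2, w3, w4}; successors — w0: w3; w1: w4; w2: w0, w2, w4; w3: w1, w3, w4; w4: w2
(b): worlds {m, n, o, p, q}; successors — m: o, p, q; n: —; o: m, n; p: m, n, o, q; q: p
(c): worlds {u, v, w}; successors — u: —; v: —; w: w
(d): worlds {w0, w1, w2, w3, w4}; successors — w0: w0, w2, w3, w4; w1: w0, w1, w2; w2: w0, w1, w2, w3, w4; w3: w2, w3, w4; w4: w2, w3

The schema corresponds to a generalized confluence (Geach) condition: forall x forall y (x R^2 y -> exists w (y = w & xRw)).
(a): fails — w0R²w1 but no w with w1=w and w0Rw.
(b): fails — mR²m but no w with m=w and mRw.
(c): holds.
(d): fails — w0R²w1 but no w with w1=w and w0Rw.

(c)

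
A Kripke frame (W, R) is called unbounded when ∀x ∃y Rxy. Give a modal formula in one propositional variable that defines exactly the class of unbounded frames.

A defining formula is □r → ◇r (the D axiom).

□r → ◇r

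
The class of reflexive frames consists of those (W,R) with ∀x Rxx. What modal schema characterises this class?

□r → r

The condition is reflexivity. The T schema □r → r defines it.
Suppose □r→r is valid. At any x set V(r)={w : Rxw}. Then □r holds at x, so r holds at x, i.e. Rxx.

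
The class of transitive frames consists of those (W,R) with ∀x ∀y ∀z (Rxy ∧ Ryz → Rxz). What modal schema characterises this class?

The condition is transitivity. The 4 schema □r → □□r defines it.
Suppose □r→□□r is valid. Take Rxy, Ryz and set V(r)={w : Rxw}. Then □r at x, so □□r at x, so □r at y, so r at z, i.e. Rxz.

□r → □□r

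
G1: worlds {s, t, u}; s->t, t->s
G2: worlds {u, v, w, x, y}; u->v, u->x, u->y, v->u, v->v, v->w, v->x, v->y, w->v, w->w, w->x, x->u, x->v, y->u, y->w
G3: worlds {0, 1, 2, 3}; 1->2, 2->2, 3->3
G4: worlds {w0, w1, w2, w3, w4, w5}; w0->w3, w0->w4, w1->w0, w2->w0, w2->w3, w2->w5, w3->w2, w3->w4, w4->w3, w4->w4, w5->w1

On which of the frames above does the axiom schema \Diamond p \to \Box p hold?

G1, G3

Frame correspondent (Sahlqvist): \forall x \forall y \forall z (Rxy \wedge Rxz \to y = z) — i.e. partial functionality.
G1: satisfies the condition.
G2: fails — u sees both v and x.
G3: satisfies the condition.
G4: fails — w0 sees both w3 and w4.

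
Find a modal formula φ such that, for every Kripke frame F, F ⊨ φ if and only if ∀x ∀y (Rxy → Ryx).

This is symmetry; the standard corresponding axiom is B: ψ → □◇ψ.
Suppose ψ→□◇ψ is valid. Take Rxy and set V(ψ)={x}. Then ψ at x, so □◇ψ at x, so ◇ψ at y, so some z with Ryz has ψ; z=x, i.e. Ryx.

ψ → □◇ψ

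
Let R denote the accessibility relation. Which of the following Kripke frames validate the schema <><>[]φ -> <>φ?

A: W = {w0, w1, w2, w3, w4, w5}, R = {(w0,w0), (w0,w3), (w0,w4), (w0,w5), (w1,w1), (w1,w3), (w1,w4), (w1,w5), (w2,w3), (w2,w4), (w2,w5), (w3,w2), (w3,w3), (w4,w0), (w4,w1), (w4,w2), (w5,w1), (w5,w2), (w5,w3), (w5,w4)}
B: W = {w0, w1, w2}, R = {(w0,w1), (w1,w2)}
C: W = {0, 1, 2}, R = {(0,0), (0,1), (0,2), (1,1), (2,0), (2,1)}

This is the axiom for a generalized confluence (Geach) condition; its first-order frame correspondent is forall x forall y (x R^2 y -> exists w (yRw & xRw)).
A: fails — w2R²w4 but no w with w4Rw and w2Rw.
B: fails — w0R²w2 but no w with w2Rw and w0Rw.
C: condition met.
Valid on: C.

C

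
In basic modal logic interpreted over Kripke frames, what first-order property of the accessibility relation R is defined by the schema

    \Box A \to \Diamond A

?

This is the D axiom.
It corresponds to seriality: \forall x \exists y Rxy.

seriality: \forall x \exists y Rxy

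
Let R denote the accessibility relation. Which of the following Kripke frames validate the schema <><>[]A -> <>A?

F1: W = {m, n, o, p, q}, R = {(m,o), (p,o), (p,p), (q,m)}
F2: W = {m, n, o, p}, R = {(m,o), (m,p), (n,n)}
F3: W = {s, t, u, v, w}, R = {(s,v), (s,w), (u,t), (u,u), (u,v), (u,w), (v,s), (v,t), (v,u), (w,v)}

This is the axiom for a generalized confluence (Geach) condition; its first-order frame correspondent is forall x forall y (x R^2 y -> exists w (yRw & xRw)).
F1: fails — pR²o but no w with oRw and pRw.
F2: ✓.
F3: fails — sR²t but no w* with tRw* and sRw*.

F2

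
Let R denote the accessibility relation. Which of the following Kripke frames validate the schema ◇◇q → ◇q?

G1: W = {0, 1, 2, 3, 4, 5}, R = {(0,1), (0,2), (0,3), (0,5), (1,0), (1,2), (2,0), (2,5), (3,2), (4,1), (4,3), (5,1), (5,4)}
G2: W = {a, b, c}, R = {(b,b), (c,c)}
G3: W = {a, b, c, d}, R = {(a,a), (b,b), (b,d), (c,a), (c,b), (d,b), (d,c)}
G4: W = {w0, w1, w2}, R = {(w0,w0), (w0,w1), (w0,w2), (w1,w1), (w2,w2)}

Frame correspondent (Sahlqvist): ∀x ∀y ∀z (Rxy ∧ Ryz → Rxz) — i.e. transitivity.
G1: fails — R10 and R01 but not R11.
G2: ✓.
G3: fails — Rdc and Rca but not Rda.
G4: ✓.

G2, G4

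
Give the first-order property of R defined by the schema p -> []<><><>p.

forall x forall z (xRz -> exists w (x = w & z R^3 w))

This is a Sahlqvist (Geach-type) schema ◇^0□^0p → □^1◇^3p.
Minimal-valuation argument: fix x; take any y with xR^0y and any z with xR^1z. Set V(p) to the set of worlds R-reachable from y in exactly 0 steps. Then □^0p holds at y, so the antecedent holds at x; validity forces ◇^3p at z, giving a w with zR^3w and yR^0w.
First-order correspondent: forall x forall z (xRz -> exists w (x = w & z R^3 w)).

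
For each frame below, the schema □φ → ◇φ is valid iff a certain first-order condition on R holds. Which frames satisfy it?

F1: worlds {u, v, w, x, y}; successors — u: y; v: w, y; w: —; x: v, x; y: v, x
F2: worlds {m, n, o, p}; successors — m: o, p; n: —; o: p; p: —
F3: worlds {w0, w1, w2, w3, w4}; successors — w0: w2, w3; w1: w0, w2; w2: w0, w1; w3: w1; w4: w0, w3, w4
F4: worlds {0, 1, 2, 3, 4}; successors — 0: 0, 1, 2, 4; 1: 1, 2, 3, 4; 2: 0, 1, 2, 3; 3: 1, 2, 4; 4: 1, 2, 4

F3, F4

The schema corresponds to seriality: ∀x ∃y Rxy.
F1: fails — world w has no successor.
F2: fails — world n has no successor.
F3: satisfies the condition.
F4: satisfies the condition.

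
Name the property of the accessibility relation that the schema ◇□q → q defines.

symmetry

This is a form of the B axiom.
Its frame correspondent is symmetry — ∀x ∀y (Rxy → Ryx).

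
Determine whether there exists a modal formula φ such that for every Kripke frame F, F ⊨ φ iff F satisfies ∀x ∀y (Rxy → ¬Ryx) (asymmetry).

No — not modally definable

Any modally definable frame class is closed under surjective bounded morphisms.
The 4-cycle (worlds s,t,u,v with s→t→u→v→s) is asymmetric. Mapping every world to a single reflexive point • is a surjective bounded morphism, and the reflexive point is not asymmetric (R•• but asymmetry requires ¬R••).
So the class is not modally definable.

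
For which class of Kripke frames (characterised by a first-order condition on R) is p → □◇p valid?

Symmetry

Suppose p→□◇p is valid. Take Rxy and set V(p)={x}. Then p at x, so □◇p at x, so ◇p at y, so some z with Ryz has p; z=x, i.e. Ryx.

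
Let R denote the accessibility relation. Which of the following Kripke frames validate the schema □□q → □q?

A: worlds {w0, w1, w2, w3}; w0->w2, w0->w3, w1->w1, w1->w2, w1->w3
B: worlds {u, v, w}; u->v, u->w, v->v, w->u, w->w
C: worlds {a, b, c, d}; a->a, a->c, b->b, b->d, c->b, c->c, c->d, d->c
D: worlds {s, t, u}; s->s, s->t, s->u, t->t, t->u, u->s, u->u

B, C, D

The schema corresponds to density: ∀x ∀y (Rxy → ∃z (Rxz ∧ Rzy)).
A: fails — Rw0w2 but no z with Rw0z and Rzw2.
B: satisfies the condition.
C: satisfies the condition.
D: satisfies the condition.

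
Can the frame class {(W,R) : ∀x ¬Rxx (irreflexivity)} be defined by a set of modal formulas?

If a class were modally definable it would be closed under surjective bounded morphisms (Goldblatt–Thomason).
The 2-cycle (worlds a,b with a→b→a) is irreflexive, and the map sending every world to a single reflexive point • is a surjective bounded morphism (forth: every edge maps to (•,•); back: every world has a successor). So any modal formula valid on the 2-cycle is also valid on the reflexive point, which is not irreflexive.
So the class is not modally definable.

Not modally definable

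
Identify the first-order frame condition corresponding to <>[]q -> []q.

This schema is equivalent to the 5 axiom ◇q → □◇q.
Its frame correspondent is the Euclidean property — forall x forall y forall z (Rxy & Rxz -> Ryz).

the Euclidean property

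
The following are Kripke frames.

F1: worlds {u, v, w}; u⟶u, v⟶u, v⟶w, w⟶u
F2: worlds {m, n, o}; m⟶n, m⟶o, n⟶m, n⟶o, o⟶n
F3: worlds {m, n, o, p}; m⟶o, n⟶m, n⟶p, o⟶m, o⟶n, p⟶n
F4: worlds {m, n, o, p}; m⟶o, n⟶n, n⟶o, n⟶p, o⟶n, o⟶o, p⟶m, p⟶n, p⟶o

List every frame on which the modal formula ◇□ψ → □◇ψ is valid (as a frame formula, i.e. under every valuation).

F1, F4

The schema corresponds to convergence: ∀x ∀y ∀z (Rxy ∧ Rxz → ∃w (Ryw ∧ Rzw)).
F1: ✓.
F2: fails — Rmo and Rmn but o and n have no common successor.
F3: fails — Rnm and Rnp but m and p have no common successor.
F4: ✓.
Valid on: F1, F4.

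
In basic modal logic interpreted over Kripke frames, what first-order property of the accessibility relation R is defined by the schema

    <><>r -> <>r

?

This is a form of the 4 axiom.
It corresponds to transitivity: forall x forall y forall z (Rxy & Ryz -> Rxz).

transitivity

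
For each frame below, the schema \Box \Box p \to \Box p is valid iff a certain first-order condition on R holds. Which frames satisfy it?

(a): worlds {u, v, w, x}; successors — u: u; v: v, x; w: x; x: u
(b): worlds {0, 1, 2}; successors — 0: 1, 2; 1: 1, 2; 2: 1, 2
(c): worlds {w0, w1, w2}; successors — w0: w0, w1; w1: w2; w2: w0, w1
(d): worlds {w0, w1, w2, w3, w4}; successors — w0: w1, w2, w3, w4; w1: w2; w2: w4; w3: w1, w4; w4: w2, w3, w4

(b)

Frame correspondent (Sahlqvist): \forall x \forall y (Rxy \to \exists z (Rxz \wedge Rzy)) — i.e. density.
(a): fails — Rwx but no z with Rwz and Rzx.
(b): ✓.
(c): fails — Rw1w2 but no z with Rw1z and Rzw2.
(d): fails — Rw1w2 but no z with Rw1z and Rzw2.
Valid on: (b).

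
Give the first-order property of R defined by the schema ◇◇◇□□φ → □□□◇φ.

This is a Sahlqvist (Geach-type) schema ◇^3□^2φ → □^3◇^1φ.
Minimal-valuation argument: fix x; take any y with xR^3y and any z with xR^3z. Set V(φ) to the set of worlds R-reachable from y in exactly 2 steps. Then □^2φ holds at y, so the antecedent holds at x; validity forces ◇^1φ at z, giving a w with zR^1w and yR^2w.
First-order correspondent: ∀x ∀y ∀z ((xR³y ∧ xR³z) → ∃w (yR²w ∧ zRw)).

∀x ∀y ∀z ((xR³y ∧ xR³z) → ∃w (yR²w ∧ zRw))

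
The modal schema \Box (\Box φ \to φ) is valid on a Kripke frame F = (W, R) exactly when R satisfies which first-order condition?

Suppose □(□φ→φ) is valid. Take Rxy and set V(φ)={w : Ryw}. Then at y, □φ holds; since □(□φ→φ) at x, □φ→φ at y, so φ at y, i.e. Ryy.

shift-reflexivity: \forall x \forall y (Rxy \to Ryy)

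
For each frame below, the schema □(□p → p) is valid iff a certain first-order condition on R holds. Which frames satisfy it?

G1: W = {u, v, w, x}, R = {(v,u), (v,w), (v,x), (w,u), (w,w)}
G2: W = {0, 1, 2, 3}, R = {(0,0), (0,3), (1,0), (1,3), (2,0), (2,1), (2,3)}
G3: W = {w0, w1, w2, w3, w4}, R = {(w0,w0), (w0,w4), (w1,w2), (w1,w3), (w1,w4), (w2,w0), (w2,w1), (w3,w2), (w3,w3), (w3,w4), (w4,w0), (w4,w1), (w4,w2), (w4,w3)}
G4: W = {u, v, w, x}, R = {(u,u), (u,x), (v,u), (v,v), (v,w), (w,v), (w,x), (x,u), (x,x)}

none

Frame correspondent (Sahlqvist): ∀x ∀y (Rxy → Ryy) — i.e. shift-reflexivity.
G1: fails — Rwu but not Ruu.
G2: fails — R23 but not R33.
G3: fails — Rw1w2 but not Rw2w2.
G4: fails — Rvw but not Rww.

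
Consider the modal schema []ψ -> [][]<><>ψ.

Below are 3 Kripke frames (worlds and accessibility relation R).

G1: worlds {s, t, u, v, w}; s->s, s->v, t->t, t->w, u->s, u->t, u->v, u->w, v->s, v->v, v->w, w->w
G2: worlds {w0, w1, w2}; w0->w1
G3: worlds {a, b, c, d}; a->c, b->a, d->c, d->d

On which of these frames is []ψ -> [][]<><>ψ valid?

Frame correspondent (Sahlqvist): forall x forall z (x R^2 z -> exists w (xRw & z R^2 w)) — i.e. a generalized confluence (Geach) condition.
G1: fails — sR²w but no w* with sRw* and wR²w*.
G2: ✓.
G3: fails — bR²c but no w with bRw and cR²w.
Valid on: G2.

G2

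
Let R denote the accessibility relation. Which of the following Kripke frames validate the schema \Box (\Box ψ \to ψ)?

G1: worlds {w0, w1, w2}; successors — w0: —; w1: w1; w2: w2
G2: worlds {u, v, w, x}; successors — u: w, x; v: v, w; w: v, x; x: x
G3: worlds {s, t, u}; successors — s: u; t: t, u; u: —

G1

Frame correspondent (Sahlqvist): \forall x \forall y (Rxy \to Ryy) — i.e. shift-reflexivity.
G1: condition met.
G2: fails — Ruw but not Rww.
G3: fails — Rsu but not Ruu.
Valid on: G1.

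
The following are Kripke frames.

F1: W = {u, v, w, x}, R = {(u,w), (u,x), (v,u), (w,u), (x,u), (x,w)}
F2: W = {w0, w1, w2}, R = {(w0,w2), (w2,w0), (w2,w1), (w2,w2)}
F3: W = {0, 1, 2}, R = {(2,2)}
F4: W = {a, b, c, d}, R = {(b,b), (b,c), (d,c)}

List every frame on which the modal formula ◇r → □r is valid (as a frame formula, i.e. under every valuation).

Frame correspondent (Sahlqvist): ∀x ∀y ∀z (Rxy ∧ Rxz → y = z) — i.e. partial functionality.
F1: fails — u sees both w and x.
F2: fails — w2 sees both w0 and w1.
F3: holds.
F4: fails — b sees both b and c.
Valid on: F3.

F3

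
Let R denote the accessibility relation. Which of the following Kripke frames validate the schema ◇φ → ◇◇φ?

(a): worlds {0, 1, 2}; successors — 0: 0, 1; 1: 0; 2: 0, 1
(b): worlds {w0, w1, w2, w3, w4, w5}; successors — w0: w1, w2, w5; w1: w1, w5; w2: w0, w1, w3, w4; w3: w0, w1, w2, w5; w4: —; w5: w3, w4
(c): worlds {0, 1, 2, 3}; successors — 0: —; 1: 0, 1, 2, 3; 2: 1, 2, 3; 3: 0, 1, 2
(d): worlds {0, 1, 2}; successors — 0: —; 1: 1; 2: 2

Frame correspondent (Sahlqvist): ∀x ∀y (xRy → ∃w (y = w ∧ xR²w)) — i.e. a generalized confluence (Geach) condition.
(a): satisfies the condition.
(b): fails — w0Rw2 but no w with w2=w and w0R²w.
(c): satisfies the condition.
(d): satisfies the condition.
Valid on: (a), (c), (d).

(a), (c), (d)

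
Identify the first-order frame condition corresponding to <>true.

◇⊤ holds at w iff w has a successor, so frame-validity of ◇⊤ is exactly seriality. Equivalently via □r → ◇r:
Suppose □r→◇r is valid. At any x set V(r)=W. Then □r at x, so ◇r at x, so x has a successor.
Conversely, any frame satisfying forall x exists y Rxy validates the schema.
Frame condition: forall x exists y Rxy.

Seriality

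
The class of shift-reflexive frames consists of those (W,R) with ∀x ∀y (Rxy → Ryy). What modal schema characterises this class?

□(□s → s)

This is shift-reflexivity; the standard corresponding axiom is T□: □(□s → s).
Suppose □(□s→s) is valid. Take Rxy and set V(s)={w : Ryw}. Then at y, □s holds; since □(□s→s) at x, □s→s at y, so s at y, i.e. Ryy.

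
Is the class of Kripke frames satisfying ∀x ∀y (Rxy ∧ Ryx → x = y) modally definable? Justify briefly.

Modal frame validity is preserved under surjective bounded morphisms.
The 6-cycle (worlds s,t,u,v,w,x with s→t→u→v→w→x→s) is antisymmetric. Sending even-indexed worlds to a and odd-indexed worlds to b is a surjective bounded morphism onto the two-world frame with a↔b, which is not antisymmetric.
So the class is not modally definable.

Not definable by any modal formula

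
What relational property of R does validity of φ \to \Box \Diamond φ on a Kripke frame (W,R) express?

Suppose φ→□◇φ is valid. Take Rxy and set V(φ)={x}. Then φ at x, so □◇φ at x, so ◇φ at y, so some z with Ryz has φ; z=x, i.e. Ryx.

symmetry: \forall x \forall y (Rxy \to Ryx)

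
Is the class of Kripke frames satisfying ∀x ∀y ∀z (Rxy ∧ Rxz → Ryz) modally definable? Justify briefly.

Yes, by ◇p → □◇p

This is a Sahlqvist condition; the 5 axiom ◇p → □◇p defines it.
Suppose ◇p→□◇p is valid. Take Rxy, Rxz and set V(p)={y}. Then ◇p at x, so □◇p at x, so ◇p at z, so some w with Rzw has p; w=y, i.e. Rzy. By symmetry of the argument, Ryz.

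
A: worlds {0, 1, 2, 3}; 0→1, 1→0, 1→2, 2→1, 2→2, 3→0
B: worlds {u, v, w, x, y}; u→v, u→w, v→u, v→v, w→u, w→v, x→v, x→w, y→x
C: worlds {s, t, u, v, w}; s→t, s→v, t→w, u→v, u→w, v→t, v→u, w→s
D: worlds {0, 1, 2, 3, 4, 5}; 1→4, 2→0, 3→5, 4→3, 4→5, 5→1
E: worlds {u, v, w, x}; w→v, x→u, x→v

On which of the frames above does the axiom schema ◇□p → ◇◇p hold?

This is the axiom for a generalized confluence (Geach) condition; its first-order frame correspondent is ∀x ∀y (xRy → ∃w (yRw ∧ xR²w)).
A: holds.
B: holds.
C: holds.
D: fails — 2R0 but no w with 0Rw and 2R²w.
E: fails — wRv but no t with vRt and wR²t.

A, B, C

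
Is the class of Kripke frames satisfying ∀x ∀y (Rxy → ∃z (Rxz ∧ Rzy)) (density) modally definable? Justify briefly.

The condition is density. A defining modal formula is □□q → □q.
Suppose □□q→□q is valid. Take Rxy and set V(q)={w : xR²w}. Then □□q at x, so □q at x, so q at y, i.e. ∃z(Rxz∧Rzy).

Yes, by □□q → □q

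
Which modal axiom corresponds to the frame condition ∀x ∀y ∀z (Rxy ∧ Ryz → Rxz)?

A defining formula is □q → □□q (the 4 axiom).
Suppose □q→□□q is valid. Take Rxy, Ryz and set V(q)={w : Rxw}. Then □q at x, so □□q at x, so □q at y, so q at z, i.e. Rxz.

□q → □□q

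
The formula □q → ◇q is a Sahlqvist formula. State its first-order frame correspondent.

Seriality

Suppose □q→◇q is valid. At any x set V(q)=W. Then □q at x, so ◇q at x, so x has a successor.
Conversely, any frame satisfying ∀x ∃y Rxy validates the schema.
So the correspondent is seriality.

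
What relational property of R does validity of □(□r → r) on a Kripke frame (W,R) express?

shift-reflexivity: ∀x ∀y (Rxy → Ryy)

Suppose □(□r→r) is valid. Take Rxy and set V(r)={w : Ryw}. Then at y, □r holds; since □(□r→r) at x, □r→r at y, so r at y, i.e. Ryy.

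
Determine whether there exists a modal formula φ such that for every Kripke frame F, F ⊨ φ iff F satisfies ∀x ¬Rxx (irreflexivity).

No

If a class were modally definable it would be closed under surjective bounded morphisms (Goldblatt–Thomason).
The 4-cycle (worlds w0,w1,w2,w3 with w0→w1→w2→w3→w0) is irreflexive, and the map sending every world to a single reflexive point • is a surjective bounded morphism (forth: every edge maps to (•,•); back: every world has a successor). So any modal formula valid on the 4-cycle is also valid on the reflexive point, which is not irreflexive.
So no modal formula (or set of formulas) defines exactly the irreflexive frames.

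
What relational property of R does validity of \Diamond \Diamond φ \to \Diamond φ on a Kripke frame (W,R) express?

transitivity: \forall x \forall y \forall z (Rxy \wedge Ryz \to Rxz)

Equivalently (dual form): □φ → □□φ.
Suppose □φ→□□φ is valid. Take Rxy, Ryz and set V(φ)={w : Rxw}. Then □φ at x, so □□φ at x, so □φ at y, so φ at z, i.e. Rxz.
The converse is a direct semantic check.
Frame condition: \forall x \forall y \forall z (Rxy \wedge Ryz \to Rxz).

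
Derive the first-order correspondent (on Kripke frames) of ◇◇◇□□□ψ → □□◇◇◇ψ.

This is a Sahlqvist (Geach-type) schema ◇^3□^3ψ → □^2◇^3ψ.
Minimal-valuation argument: fix x; take any y with xR^3y and any z with xR^2z. Set V(ψ) to the set of worlds R-reachable from y in exactly 3 steps. Then □^3ψ holds at y, so the antecedent holds at x; validity forces ◇^3ψ at z, giving a w with zR^3w and yR^3w.
First-order correspondent: ∀x ∀y ∀z ((xR³y ∧ xR²z) → ∃w (yR³w ∧ zR³w)).

∀x ∀y ∀z ((xR³y ∧ xR²z) → ∃w (yR³w ∧ zR³w))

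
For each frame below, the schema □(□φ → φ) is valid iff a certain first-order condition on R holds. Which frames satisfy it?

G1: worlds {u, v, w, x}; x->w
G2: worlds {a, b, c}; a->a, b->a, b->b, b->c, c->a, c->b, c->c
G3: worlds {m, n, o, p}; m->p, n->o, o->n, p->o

The schema corresponds to shift-reflexivity: ∀x ∀y (Rxy → Ryy).
G1: fails — Rxw but not Rww.
G2: condition met.
G3: fails — Rno but not Roo.
Valid on: G2.

G2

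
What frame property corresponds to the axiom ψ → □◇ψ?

Suppose ψ→□◇ψ is valid. Take Rxy and set V(ψ)={x}. Then ψ at x, so □◇ψ at x, so ◇ψ at y, so some z with Ryz has ψ; z=x, i.e. Ryx.

Symmetry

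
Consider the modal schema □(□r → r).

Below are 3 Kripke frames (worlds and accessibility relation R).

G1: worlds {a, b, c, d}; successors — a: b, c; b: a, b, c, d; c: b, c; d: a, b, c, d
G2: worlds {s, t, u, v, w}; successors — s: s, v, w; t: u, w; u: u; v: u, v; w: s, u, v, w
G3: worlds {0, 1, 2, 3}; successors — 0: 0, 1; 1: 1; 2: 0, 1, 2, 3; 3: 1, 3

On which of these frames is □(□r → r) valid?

The schema corresponds to shift-reflexivity: ∀x ∀y (Rxy → Ryy).
G1: fails — Rba but not Raa.
G2: condition met.
G3: condition met.
Valid on: G2, G3.

G2, G3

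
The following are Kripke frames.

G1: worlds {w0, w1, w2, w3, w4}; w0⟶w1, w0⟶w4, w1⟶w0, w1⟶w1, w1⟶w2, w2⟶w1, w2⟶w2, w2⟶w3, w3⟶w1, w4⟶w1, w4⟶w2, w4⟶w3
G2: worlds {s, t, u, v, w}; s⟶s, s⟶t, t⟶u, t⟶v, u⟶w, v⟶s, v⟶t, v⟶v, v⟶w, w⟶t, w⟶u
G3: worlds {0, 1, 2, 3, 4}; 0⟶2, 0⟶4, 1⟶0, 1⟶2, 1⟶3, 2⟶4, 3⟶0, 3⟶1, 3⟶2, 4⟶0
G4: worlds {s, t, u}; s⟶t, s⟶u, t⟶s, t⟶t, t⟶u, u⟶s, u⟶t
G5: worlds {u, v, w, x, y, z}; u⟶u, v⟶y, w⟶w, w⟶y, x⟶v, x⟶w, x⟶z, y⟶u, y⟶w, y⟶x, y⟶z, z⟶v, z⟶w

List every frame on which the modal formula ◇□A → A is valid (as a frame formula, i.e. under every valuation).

G4

Frame correspondent (Sahlqvist): ∀x ∀y (Rxy → Ryx) — i.e. symmetry.
G1: fails — Rw0w4 but not Rw4w0.
G2: fails — Rwt but not Rtw.
G3: fails — R10 but not R01.
G4: condition met.
G5: fails — Rxw but not Rwx.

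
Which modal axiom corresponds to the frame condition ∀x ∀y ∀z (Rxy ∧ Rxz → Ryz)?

This is the Euclidean property; the standard corresponding axiom is 5: ◇r → □◇r.

◇r → □◇r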